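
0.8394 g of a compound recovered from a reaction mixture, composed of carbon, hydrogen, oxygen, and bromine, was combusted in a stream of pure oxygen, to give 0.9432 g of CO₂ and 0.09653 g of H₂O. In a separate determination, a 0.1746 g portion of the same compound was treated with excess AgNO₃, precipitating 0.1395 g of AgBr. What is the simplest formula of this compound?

mol C = 0.9432 g CO₂ ÷ 44.009 g/mol = 0.021432 mol
mol H = 2 × 0.09653 g H₂O ÷ 18.015 g/mol = 0.010717 mol
From the AgBr data: mol Br per gram of compound = (0.1395 ÷ 187.772) ÷ 0.1746 = 0.0042550 mol/g, so in the 0.8394 g combustion sample mol Br = 0.0035716 mol
mass O = 0.8394 − (0.25742 + 0.010802 + 0.28539) = 0.28579 g → mol O = 0.28579 ÷ 15.999 = 0.017863 mol
Divide by the smallest (0.0035716 mol): C 6.001, H 3.000, Br 1.000, O 5.001

C6H3BrO5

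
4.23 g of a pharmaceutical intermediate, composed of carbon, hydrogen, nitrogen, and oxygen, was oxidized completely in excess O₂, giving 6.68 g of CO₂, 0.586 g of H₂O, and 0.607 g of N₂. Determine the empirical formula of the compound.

C7H3N2O5

mol C = 6.68 g CO₂ ÷ 44.009 g/mol = 0.1518 mol
mol H = 2 × 0.586 g H₂O ÷ 18.015 g/mol = 0.06506 mol
mol N = 2 × 0.607 g N₂ ÷ 28.014 g/mol = 0.04334 mol
mass O = 4.23 − (1.823 + 0.06558 + 0.6070) = 1.734 g → mol O = 1.734 ÷ 15.999 = 0.1084 mol
Divide by the smallest (0.04334 mol): C 3.503, H 1.501, N 1.000, O 2.501
Multiplying each by 2 gives whole numbers: C 7.01, H 3.00, N 2.00, O 5.00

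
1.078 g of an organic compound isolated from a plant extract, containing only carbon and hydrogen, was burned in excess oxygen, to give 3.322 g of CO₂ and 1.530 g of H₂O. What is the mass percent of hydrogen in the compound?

15.88%

mol C = 3.322 g CO₂ ÷ 44.009 g/mol = 0.075485 mol
mol H = 2 × 1.530 g H₂O ÷ 18.015 g/mol = 0.16986 mol
mass % H = 0.17122 g ÷ 1.078 g × 100%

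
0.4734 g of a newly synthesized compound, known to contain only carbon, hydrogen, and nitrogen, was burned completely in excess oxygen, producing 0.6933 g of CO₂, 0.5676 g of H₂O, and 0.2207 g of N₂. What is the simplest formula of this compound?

mol C = 0.6933 g CO₂ ÷ 44.009 g/mol = 0.015754 mol
mol H = 2 × 0.5676 g H₂O ÷ 18.015 g/mol = 0.063014 mol
mol N = 2 × 0.2207 g N₂ ÷ 28.014 g/mol = 0.015756 mol
Divide by the smallest (0.015754 mol): C 1.000, H 4.000, N 1.000

CH4N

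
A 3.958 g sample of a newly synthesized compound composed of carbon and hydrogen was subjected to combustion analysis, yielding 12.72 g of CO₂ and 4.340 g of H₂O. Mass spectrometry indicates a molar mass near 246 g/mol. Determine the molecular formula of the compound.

C18H30

mol C = 12.72 g CO₂ ÷ 44.009 g/mol = 0.28903 mol
mol H = 2 × 4.340 g H₂O ÷ 18.015 g/mol = 0.48182 mol
Divide by the smallest (0.28903 mol): C 1.000, H 1.667
Multiplying each by 3 gives whole numbers: C 3.00, H 5.00
Empirical formula: C3H5
Empirical-formula mass = 41.07 g/mol; 246 ÷ 41.07 ≈ 6, so the molecular formula is C18H30.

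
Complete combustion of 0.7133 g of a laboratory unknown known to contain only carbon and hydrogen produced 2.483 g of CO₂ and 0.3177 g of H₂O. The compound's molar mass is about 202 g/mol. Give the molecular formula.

mol C = 2.483 g CO₂ ÷ 44.009 g/mol = 0.056420 mol
mol H = 2 × 0.3177 g H₂O ÷ 18.015 g/mol = 0.035271 mol
Divide by the smallest (0.035271 mol): C 1.600, H 1.000
Multiplying each by 5 gives whole numbers: C 8.00, H 5.00
Empirical formula: C8H5
Empirical-formula mass = 101.13 g/mol; 202 ÷ 101.13 ≈ 2, so the molecular formula is C16H10.

C16H10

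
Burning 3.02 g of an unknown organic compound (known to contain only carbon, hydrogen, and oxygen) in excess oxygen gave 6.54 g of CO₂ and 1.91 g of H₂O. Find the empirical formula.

mol C = 6.54 g CO₂ ÷ 44.009 g/mol = 0.1486 mol
mol H = 2 × 1.91 g H₂O ÷ 18.015 g/mol = 0.2120 mol
mass O = 3.02 − (1.785 + 0.2137) = 1.021 g → mol O = 1.021 ÷ 15.999 = 0.06384 mol
Divide by the smallest (0.06384 mol): C 2.328, H 3.322, O 1.000
Multiplying each by 3 gives whole numbers: C 6.98, H 9.96, O 3.00

C7H10O3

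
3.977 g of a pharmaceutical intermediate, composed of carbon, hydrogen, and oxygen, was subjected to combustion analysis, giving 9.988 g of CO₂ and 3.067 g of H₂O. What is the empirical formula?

C4H6O

mol C = 9.988 g CO₂ ÷ 44.009 g/mol = 0.22695 mol
mol H = 2 × 3.067 g H₂O ÷ 18.015 g/mol = 0.34049 mol
mass O = 3.977 − (2.7259 + 0.34322) = 0.90784 g → mol O = 0.90784 ÷ 15.999 = 0.056744 mol
Divide by the smallest (0.056744 mol): C 4.000, H 6.001, O 1.000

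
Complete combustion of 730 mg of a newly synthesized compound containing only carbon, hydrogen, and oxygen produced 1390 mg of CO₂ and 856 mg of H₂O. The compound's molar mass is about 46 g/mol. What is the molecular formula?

C2H6O

mol C = 1.39 g CO₂ ÷ 44.009 g/mol = 0.03158 mol
mol H = 2 × 0.856 g H₂O ÷ 18.015 g/mol = 0.09503 mol
mass O = 0.730 − (0.3794 + 0.09579) = 0.2548 g → mol O = 0.2548 ÷ 15.999 = 0.01593 mol
Divide by the smallest (0.01593 mol): C 1.983, H 5.966, O 1.000
Empirical formula: C2H6O
Empirical-formula mass = 46.07 g/mol; 46 ÷ 46.07 ≈ 1, so the molecular formula is C2H6O.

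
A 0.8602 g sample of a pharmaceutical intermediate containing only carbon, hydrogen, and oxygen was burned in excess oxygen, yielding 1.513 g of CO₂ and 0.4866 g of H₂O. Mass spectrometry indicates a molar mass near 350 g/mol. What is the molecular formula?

C14H22O10

mol C = 1.513 g CO₂ ÷ 44.009 g/mol = 0.034379 mol
mol H = 2 × 0.4866 g H₂O ÷ 18.015 g/mol = 0.054022 mol
mass O = 0.8602 − (0.41293 + 0.054454) = 0.39282 g → mol O = 0.39282 ÷ 15.999 = 0.024553 mol
Divide by the smallest (0.024553 mol): C 1.400, H 2.200, O 1.000
Multiplying each by 5 gives whole numbers: C 7.00, H 11.00, O 5.00
Empirical formula: C7H11O5
Empirical-formula mass = 175.16 g/mol; 350 ÷ 175.16 ≈ 2, so the molecular formula is C14H22O10.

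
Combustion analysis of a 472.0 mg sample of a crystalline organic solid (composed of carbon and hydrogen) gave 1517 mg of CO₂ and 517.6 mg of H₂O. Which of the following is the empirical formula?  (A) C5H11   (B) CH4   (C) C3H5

mol C = 1.517 g CO₂ ÷ 44.009 g/mol = 0.034470 mol
mol H = 2 × 0.5176 g H₂O ÷ 18.015 g/mol = 0.057463 mol
Divide by the smallest (0.034470 mol): C 1.000, H 1.667
Multiplying each by 3 gives whole numbers: C 3.00, H 5.00

(C) C3H5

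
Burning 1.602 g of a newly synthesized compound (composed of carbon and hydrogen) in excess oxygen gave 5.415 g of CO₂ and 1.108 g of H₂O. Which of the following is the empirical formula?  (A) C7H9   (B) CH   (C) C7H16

mol C = 5.415 g CO₂ ÷ 44.009 g/mol = 0.12304 mol
mol H = 2 × 1.108 g H₂O ÷ 18.015 g/mol = 0.12301 mol
Divide by the smallest (0.12301 mol): C 1.000, H 1.000

(B) CH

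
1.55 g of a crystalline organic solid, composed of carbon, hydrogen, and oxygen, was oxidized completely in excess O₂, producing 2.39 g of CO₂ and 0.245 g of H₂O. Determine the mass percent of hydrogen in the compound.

1.8%

mol C = 2.39 g CO₂ ÷ 44.009 g/mol = 0.05431 mol
mol H = 2 × 0.245 g H₂O ÷ 18.015 g/mol = 0.02720 mol
mass O = 1.55 − (0.6523 + 0.02742) = 0.8703 g → mol O = 0.8703 ÷ 15.999 = 0.05440 mol
mass % H = 0.02742 g ÷ 1.55 g × 100%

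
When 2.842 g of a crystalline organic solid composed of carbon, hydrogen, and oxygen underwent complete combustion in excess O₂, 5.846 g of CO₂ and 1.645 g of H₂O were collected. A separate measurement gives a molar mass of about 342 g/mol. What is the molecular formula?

C16H22O8

mol C = 5.846 g CO₂ ÷ 44.009 g/mol = 0.13284 mol
mol H = 2 × 1.645 g H₂O ÷ 18.015 g/mol = 0.18263 mol
mass O = 2.842 − (1.5955 + 0.18409) = 1.0624 g → mol O = 1.0624 ÷ 15.999 = 0.066405 mol
Divide by the smallest (0.066405 mol): C 2.000, H 2.750, O 1.000
Multiplying each by 4 gives whole numbers: C 8.00, H 11.00, O 4.00
Empirical formula: C8H11O4
Empirical-formula mass = 171.17 g/mol; 342 ÷ 171.17 ≈ 2, so the molecular formula is C16H22O8.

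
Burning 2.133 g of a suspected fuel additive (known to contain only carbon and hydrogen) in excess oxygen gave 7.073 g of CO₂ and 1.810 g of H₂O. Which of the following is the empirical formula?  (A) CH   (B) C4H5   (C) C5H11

(B) C4H5

mol C = 7.073 g CO₂ ÷ 44.009 g/mol = 0.16072 mol
mol H = 2 × 1.810 g H₂O ÷ 18.015 g/mol = 0.20094 mol
Divide by the smallest (0.16072 mol): C 1.000, H 1.250
Multiplying each by 4 gives whole numbers: C 4.00, H 5.00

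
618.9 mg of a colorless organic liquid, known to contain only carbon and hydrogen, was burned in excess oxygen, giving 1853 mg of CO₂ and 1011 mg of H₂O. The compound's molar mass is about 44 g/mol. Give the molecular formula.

mol C = 1.853 g CO₂ ÷ 44.009 g/mol = 0.042105 mol
mol H = 2 × 1.011 g H₂O ÷ 18.015 g/mol = 0.11224 mol
Divide by the smallest (0.042105 mol): C 1.000, H 2.666
Multiplying each by 3 gives whole numbers: C 3.00, H 8.00
Empirical formula: C3H8
Empirical-formula mass = 44.10 g/mol; 44 ÷ 44.10 ≈ 1, so the molecular formula is C3H8.

C3H8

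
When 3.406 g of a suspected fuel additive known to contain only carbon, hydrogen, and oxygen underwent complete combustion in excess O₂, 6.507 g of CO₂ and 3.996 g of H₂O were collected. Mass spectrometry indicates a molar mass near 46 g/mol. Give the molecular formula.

C2H6O

mol C = 6.507 g CO₂ ÷ 44.009 g/mol = 0.14786 mol
mol H = 2 × 3.996 g H₂O ÷ 18.015 g/mol = 0.44363 mol
mass O = 3.406 − (1.7759 + 0.44718) = 1.1829 g → mol O = 1.1829 ÷ 15.999 = 0.073937 mol
Divide by the smallest (0.073937 mol): C 2.000, H 6.000, O 1.000
Empirical formula: C2H6O
Empirical-formula mass = 46.07 g/mol; 46 ÷ 46.07 ≈ 1, so the molecular formula is C2H6O.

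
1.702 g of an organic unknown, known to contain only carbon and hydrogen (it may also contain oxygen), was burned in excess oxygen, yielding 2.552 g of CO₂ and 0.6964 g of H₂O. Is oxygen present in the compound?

mol C = 2.552 g CO₂ ÷ 44.009 g/mol = 0.057988 mol
mol H = 2 × 0.6964 g H₂O ÷ 18.015 g/mol = 0.077313 mol
C and H account for only 0.77443 g of the 1.702 g sample; the remaining 0.92757 g must be oxygen.

yes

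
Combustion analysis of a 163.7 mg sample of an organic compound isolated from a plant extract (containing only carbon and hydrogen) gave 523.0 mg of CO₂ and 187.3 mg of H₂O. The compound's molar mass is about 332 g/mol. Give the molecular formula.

mol C = 0.5230 g CO₂ ÷ 44.009 g/mol = 0.011884 mol
mol H = 2 × 0.1873 g H₂O ÷ 18.015 g/mol = 0.020794 mol
Divide by the smallest (0.011884 mol): C 1.000, H 1.750
Multiplying each by 4 gives whole numbers: C 4.00, H 7.00
Empirical formula: C4H7
Empirical-formula mass = 55.10 g/mol; 332 ÷ 55.10 ≈ 6, so the molecular formula is C24H42.

C24H42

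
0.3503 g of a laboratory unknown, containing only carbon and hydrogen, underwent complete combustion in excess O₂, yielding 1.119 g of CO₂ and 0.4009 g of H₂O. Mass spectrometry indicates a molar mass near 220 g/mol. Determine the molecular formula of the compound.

mol C = 1.119 g CO₂ ÷ 44.009 g/mol = 0.025427 mol
mol H = 2 × 0.4009 g H₂O ÷ 18.015 g/mol = 0.044507 mol
Divide by the smallest (0.025427 mol): C 1.000, H 1.750
Multiplying each by 4 gives whole numbers: C 4.00, H 7.00
Empirical formula: C4H7
Empirical-formula mass = 55.10 g/mol; 220 ÷ 55.10 ≈ 4, so the molecular formula is C16H28.

C16H28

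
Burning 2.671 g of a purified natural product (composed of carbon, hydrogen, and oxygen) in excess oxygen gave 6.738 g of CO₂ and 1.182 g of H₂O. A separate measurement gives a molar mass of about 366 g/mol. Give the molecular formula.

mol C = 6.738 g CO₂ ÷ 44.009 g/mol = 0.15311 mol
mol H = 2 × 1.182 g H₂O ÷ 18.015 g/mol = 0.13122 mol
mass O = 2.671 − (1.8389 + 0.13227) = 0.69978 g → mol O = 0.69978 ÷ 15.999 = 0.043739 mol
Divide by the smallest (0.043739 mol): C 3.500, H 3.000, O 1.000
Multiplying each by 2 gives whole numbers: C 7.00, H 6.00, O 2.00
Empirical formula: C7H6O2
Empirical-formula mass = 122.12 g/mol; 366 ÷ 122.12 ≈ 3, so the molecular formula is C21H18O6.

C21H18O6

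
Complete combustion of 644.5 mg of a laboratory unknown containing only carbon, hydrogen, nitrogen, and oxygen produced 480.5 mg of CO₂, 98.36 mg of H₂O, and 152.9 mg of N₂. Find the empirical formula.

CHNO2

mol C = 0.4805 g CO₂ ÷ 44.009 g/mol = 0.010918 mol
mol H = 2 × 0.09836 g H₂O ÷ 18.015 g/mol = 0.010920 mol
mol N = 2 × 0.1529 g N₂ ÷ 28.014 g/mol = 0.010916 mol
mass O = 0.6445 − (0.13114 + 0.011007 + 0.15290) = 0.34945 g → mol O = 0.34945 ÷ 15.999 = 0.021842 mol
Divide by the smallest (0.010916 mol): C 1.000, H 1.000, N 1.000, O 2.001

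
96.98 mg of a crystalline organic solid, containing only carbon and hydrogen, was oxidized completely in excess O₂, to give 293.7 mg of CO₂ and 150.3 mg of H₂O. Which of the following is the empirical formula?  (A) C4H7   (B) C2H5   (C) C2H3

(B) C2H5

mol C = 0.2937 g CO₂ ÷ 44.009 g/mol = 0.0066736 mol
mol H = 2 × 0.1503 g H₂O ÷ 18.015 g/mol = 0.016686 mol
Divide by the smallest (0.0066736 mol): C 1.000, H 2.500
Multiplying each by 2 gives whole numbers: C 2.00, H 5.00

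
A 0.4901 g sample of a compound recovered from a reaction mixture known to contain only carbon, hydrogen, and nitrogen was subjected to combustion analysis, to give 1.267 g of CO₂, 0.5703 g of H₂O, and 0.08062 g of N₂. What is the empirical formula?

C5H11N

mol C = 1.267 g CO₂ ÷ 44.009 g/mol = 0.028790 mol
mol H = 2 × 0.5703 g H₂O ÷ 18.015 g/mol = 0.063314 mol
mol N = 2 × 0.08062 g N₂ ÷ 28.014 g/mol = 0.0057557 mol
Divide by the smallest (0.0057557 mol): C 5.002, H 11.000, N 1.000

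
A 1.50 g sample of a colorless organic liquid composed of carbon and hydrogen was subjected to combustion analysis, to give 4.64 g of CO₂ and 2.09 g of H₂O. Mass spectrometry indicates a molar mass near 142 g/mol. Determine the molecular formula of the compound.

C10H22

mol C = 4.64 g CO₂ ÷ 44.009 g/mol = 0.1054 mol
mol H = 2 × 2.09 g H₂O ÷ 18.015 g/mol = 0.2320 mol
Divide by the smallest (0.1054 mol): C 1.000, H 2.201
Multiplying each by 5 gives whole numbers: C 5.00, H 11.00
Empirical formula: C5H11
Empirical-formula mass = 71.14 g/mol; 142 ÷ 71.14 ≈ 2, so the molecular formula is C10H22.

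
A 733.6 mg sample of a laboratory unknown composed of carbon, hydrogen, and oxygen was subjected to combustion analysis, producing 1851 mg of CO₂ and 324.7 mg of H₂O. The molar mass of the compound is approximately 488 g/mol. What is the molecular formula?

mol C = 1.851 g CO₂ ÷ 44.009 g/mol = 0.042060 mol
mol H = 2 × 0.3247 g H₂O ÷ 18.015 g/mol = 0.036048 mol
mass O = 0.7336 − (0.50518 + 0.036336) = 0.19209 g → mol O = 0.19209 ÷ 15.999 = 0.012006 mol
Divide by the smallest (0.012006 mol): C 3.503, H 3.002, O 1.000
Multiplying each by 2 gives whole numbers: C 7.01, H 6.00, O 2.00
Empirical formula: C7H6O2
Empirical-formula mass = 122.12 g/mol; 488 ÷ 122.12 ≈ 4, so the molecular formula is C28H24O8.

C28H24O8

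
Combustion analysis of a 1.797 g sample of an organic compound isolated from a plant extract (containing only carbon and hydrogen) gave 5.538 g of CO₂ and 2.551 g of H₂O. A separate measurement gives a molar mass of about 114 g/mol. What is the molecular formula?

C8H18

mol C = 5.538 g CO₂ ÷ 44.009 g/mol = 0.12584 mol
mol H = 2 × 2.551 g H₂O ÷ 18.015 g/mol = 0.28321 mol
Divide by the smallest (0.12584 mol): C 1.000, H 2.251
Multiplying each by 4 gives whole numbers: C 4.00, H 9.00
Empirical formula: C4H9
Empirical-formula mass = 57.12 g/mol; 114 ÷ 57.12 ≈ 2, so the molecular formula is C8H18.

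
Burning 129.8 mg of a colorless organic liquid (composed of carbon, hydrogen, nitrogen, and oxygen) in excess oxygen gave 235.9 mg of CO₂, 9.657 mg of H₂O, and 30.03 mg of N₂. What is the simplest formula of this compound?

mol C = 0.2359 g CO₂ ÷ 44.009 g/mol = 0.0053603 mol
mol H = 2 × 0.009657 g H₂O ÷ 18.015 g/mol = 0.0010721 mol
mol N = 2 × 0.03003 g N₂ ÷ 28.014 g/mol = 0.0021439 mol
mass O = 0.1298 − (0.064382 + 0.0010807 + 0.030030) = 0.034307 g → mol O = 0.034307 ÷ 15.999 = 0.0021443 mol
Divide by the smallest (0.0010721 mol): C 5.000, H 1.000, N 2.000, O 2.000

C5HN2O2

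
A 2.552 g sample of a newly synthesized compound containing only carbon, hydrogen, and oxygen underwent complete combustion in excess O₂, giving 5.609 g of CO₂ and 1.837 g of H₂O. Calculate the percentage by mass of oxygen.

mol C = 5.609 g CO₂ ÷ 44.009 g/mol = 0.12745 mol
mol H = 2 × 1.837 g H₂O ÷ 18.015 g/mol = 0.20394 mol
mass O = 2.552 − (1.5308 + 0.20557) = 0.81561 g → mol O = 0.81561 ÷ 15.999 = 0.050979 mol
mass % O = 0.81561 g ÷ 2.552 g × 100%

31.96%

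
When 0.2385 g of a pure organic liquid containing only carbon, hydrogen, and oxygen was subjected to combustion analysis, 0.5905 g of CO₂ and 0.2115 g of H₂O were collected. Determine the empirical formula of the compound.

mol C = 0.5905 g CO₂ ÷ 44.009 g/mol = 0.013418 mol
mol H = 2 × 0.2115 g H₂O ÷ 18.015 g/mol = 0.023480 mol
mass O = 0.2385 − (0.16116 + 0.023668) = 0.053672 g → mol O = 0.053672 ÷ 15.999 = 0.0033547 mol
Divide by the smallest (0.0033547 mol): C 4.000, H 6.999, O 1.000

C4H7O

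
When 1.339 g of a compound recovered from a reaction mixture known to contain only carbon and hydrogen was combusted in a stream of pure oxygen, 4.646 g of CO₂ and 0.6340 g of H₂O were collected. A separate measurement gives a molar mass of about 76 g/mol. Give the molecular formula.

mol C = 4.646 g CO₂ ÷ 44.009 g/mol = 0.10557 mol
mol H = 2 × 0.6340 g H₂O ÷ 18.015 g/mol = 0.070386 mol
Divide by the smallest (0.070386 mol): C 1.500, H 1.000
Multiplying each by 2 gives whole numbers: C 3.00, H 2.00
Empirical formula: C3H2
Empirical-formula mass = 38.05 g/mol; 76 ÷ 38.05 ≈ 2, so the molecular formula is C6H4.

C6H4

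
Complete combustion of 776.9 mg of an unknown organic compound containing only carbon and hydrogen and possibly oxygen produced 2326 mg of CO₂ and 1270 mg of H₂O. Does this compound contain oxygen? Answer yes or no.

mol C = 2.326 g CO₂ ÷ 44.009 g/mol = 0.052853 mol
mol H = 2 × 1.270 g H₂O ÷ 18.015 g/mol = 0.14099 mol
C and H together account for 0.77694 g — essentially the entire 0.7769 g sample — so the compound contains no oxygen.

no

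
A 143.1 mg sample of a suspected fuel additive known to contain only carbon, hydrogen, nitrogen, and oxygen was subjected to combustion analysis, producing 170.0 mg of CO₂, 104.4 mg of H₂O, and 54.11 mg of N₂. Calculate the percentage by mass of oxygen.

21.60%

mol C = 0.1700 g CO₂ ÷ 44.009 g/mol = 0.0038628 mol
mol H = 2 × 0.1044 g H₂O ÷ 18.015 g/mol = 0.011590 mol
mol N = 2 × 0.05411 g N₂ ÷ 28.014 g/mol = 0.0038631 mol
mass O = 0.1431 − (0.046397 + 0.011683 + 0.054110) = 0.030910 g → mol O = 0.030910 ÷ 15.999 = 0.0019320 mol
mass % O = 0.030910 g ÷ 0.1431 g × 100%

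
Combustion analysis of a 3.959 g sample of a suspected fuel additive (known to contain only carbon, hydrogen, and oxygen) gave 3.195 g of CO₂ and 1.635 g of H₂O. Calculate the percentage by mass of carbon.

mol C = 3.195 g CO₂ ÷ 44.009 g/mol = 0.072599 mol
mol H = 2 × 1.635 g H₂O ÷ 18.015 g/mol = 0.18152 mol
mass O = 3.959 − (0.87198 + 0.18297) = 2.9040 g → mol O = 2.9040 ÷ 15.999 = 0.18151 mol
mass % C = 0.87198 g ÷ 3.959 g × 100%

22.03%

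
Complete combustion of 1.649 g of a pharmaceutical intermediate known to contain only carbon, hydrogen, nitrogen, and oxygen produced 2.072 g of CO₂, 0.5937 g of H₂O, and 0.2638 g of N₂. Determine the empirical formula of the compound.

mol C = 2.072 g CO₂ ÷ 44.009 g/mol = 0.047081 mol
mol H = 2 × 0.5937 g H₂O ÷ 18.015 g/mol = 0.065912 mol
mol N = 2 × 0.2638 g N₂ ÷ 28.014 g/mol = 0.018833 mol
mass O = 1.649 − (0.56549 + 0.066439 + 0.26380) = 0.75327 g → mol O = 0.75327 ÷ 15.999 = 0.047082 mol
Divide by the smallest (0.018833 mol): C 2.500, H 3.500, N 1.000, O 2.500
Multiplying each by 2 gives whole numbers: C 5.00, H 7.00, N 2.00, O 5.00

C5H7N2O5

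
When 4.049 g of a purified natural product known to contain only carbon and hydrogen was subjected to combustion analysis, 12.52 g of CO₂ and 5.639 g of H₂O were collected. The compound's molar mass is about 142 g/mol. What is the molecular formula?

C10H22

mol C = 12.52 g CO₂ ÷ 44.009 g/mol = 0.28449 mol
mol H = 2 × 5.639 g H₂O ÷ 18.015 g/mol = 0.62603 mol
Divide by the smallest (0.28449 mol): C 1.000, H 2.201
Multiplying each by 5 gives whole numbers: C 5.00, H 11.00
Empirical formula: C5H11
Empirical-formula mass = 71.14 g/mol; 142 ÷ 71.14 ≈ 2, so the molecular formula is C10H22.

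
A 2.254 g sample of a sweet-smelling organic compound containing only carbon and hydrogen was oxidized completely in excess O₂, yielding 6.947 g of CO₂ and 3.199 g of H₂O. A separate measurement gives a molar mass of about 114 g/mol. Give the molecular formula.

C8H18

mol C = 6.947 g CO₂ ÷ 44.009 g/mol = 0.15785 mol
mol H = 2 × 3.199 g H₂O ÷ 18.015 g/mol = 0.35515 mol
Divide by the smallest (0.15785 mol): C 1.000, H 2.250
Multiplying each by 4 gives whole numbers: C 4.00, H 9.00
Empirical formula: C4H9
Empirical-formula mass = 57.12 g/mol; 114 ÷ 57.12 ≈ 2, so the molecular formula is C8H18.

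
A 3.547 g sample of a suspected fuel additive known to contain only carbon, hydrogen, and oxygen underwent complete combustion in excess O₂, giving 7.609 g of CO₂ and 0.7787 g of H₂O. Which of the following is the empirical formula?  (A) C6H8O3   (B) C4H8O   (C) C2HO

mol C = 7.609 g CO₂ ÷ 44.009 g/mol = 0.17290 mol
mol H = 2 × 0.7787 g H₂O ÷ 18.015 g/mol = 0.086450 mol
mass O = 3.547 − (2.0767 + 0.087142) = 1.3832 g → mol O = 1.3832 ÷ 15.999 = 0.086455 mol
Divide by the smallest (0.086450 mol): C 2.000, H 1.000, O 1.000

(C) C2HO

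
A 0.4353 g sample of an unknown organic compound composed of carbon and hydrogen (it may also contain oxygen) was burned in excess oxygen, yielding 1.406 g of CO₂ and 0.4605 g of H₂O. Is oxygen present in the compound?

no

mol C = 1.406 g CO₂ ÷ 44.009 g/mol = 0.031948 mol
mol H = 2 × 0.4605 g H₂O ÷ 18.015 g/mol = 0.051124 mol
C and H together account for 0.43526 g — essentially the entire 0.4353 g sample — so the compound contains no oxygen.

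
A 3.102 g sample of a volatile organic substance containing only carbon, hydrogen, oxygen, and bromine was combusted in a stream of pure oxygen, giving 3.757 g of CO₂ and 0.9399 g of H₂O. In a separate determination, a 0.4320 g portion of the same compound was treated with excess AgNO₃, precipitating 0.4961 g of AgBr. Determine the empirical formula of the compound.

mol C = 3.757 g CO₂ ÷ 44.009 g/mol = 0.085369 mol
mol H = 2 × 0.9399 g H₂O ÷ 18.015 g/mol = 0.10435 mol
From the AgBr data: mol Br per gram of compound = (0.4961 ÷ 187.772) ÷ 0.4320 = 0.0061158 mol/g, so in the 3.102 g combustion sample mol Br = 0.018971 mol
mass O = 3.102 − (1.0254 + 0.10518 + 1.5159) = 0.45557 g → mol O = 0.45557 ÷ 15.999 = 0.028475 mol
Divide by the smallest (0.018971 mol): C 4.500, H 5.500, Br 1.000, O 1.501
Multiplying each by 2 gives whole numbers: C 9.00, H 11.00, Br 2.00, O 3.00

C9H11Br2O3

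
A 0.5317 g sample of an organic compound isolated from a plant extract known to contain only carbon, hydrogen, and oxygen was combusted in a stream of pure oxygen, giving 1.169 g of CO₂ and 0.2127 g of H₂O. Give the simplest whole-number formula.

C9H8O4

mol C = 1.169 g CO₂ ÷ 44.009 g/mol = 0.026563 mol
mol H = 2 × 0.2127 g H₂O ÷ 18.015 g/mol = 0.023614 mol
mass O = 0.5317 − (0.31905 + 0.023803) = 0.18885 g → mol O = 0.18885 ÷ 15.999 = 0.011804 mol
Divide by the smallest (0.011804 mol): C 2.250, H 2.000, O 1.000
Multiplying each by 4 gives whole numbers: C 9.00, H 8.00, O 4.00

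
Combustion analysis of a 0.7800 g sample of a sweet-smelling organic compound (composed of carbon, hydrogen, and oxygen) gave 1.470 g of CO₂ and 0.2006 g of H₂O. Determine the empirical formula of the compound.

C3H2O2

mol C = 1.470 g CO₂ ÷ 44.009 g/mol = 0.033402 mol
mol H = 2 × 0.2006 g H₂O ÷ 18.015 g/mol = 0.022270 mol
mass O = 0.7800 − (0.40119 + 0.022448) = 0.35636 g → mol O = 0.35636 ÷ 15.999 = 0.022274 mol
Divide by the smallest (0.022270 mol): C 1.500, H 1.000, O 1.000
Multiplying each by 2 gives whole numbers: C 3.00, H 2.00, O 2.00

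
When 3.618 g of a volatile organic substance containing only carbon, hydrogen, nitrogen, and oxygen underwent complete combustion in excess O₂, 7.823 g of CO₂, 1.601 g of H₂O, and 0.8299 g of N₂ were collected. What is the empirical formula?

C6H6N2O

mol C = 7.823 g CO₂ ÷ 44.009 g/mol = 0.17776 mol
mol H = 2 × 1.601 g H₂O ÷ 18.015 g/mol = 0.17774 mol
mol N = 2 × 0.8299 g N₂ ÷ 28.014 g/mol = 0.059249 mol
mass O = 3.618 − (2.1351 + 0.17916 + 0.82990) = 0.47387 g → mol O = 0.47387 ÷ 15.999 = 0.029619 mol
Divide by the smallest (0.029619 mol): C 6.002, H 6.001, N 2.000, O 1.000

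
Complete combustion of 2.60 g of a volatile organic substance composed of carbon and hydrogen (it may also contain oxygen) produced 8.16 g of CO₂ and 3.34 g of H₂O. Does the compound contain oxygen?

no

mol C = 8.16 g CO₂ ÷ 44.009 g/mol = 0.1854 mol
mol H = 2 × 3.34 g H₂O ÷ 18.015 g/mol = 0.3708 mol
C and H together account for 2.601 g — essentially the entire 2.60 g sample — so the compound contains no oxygen.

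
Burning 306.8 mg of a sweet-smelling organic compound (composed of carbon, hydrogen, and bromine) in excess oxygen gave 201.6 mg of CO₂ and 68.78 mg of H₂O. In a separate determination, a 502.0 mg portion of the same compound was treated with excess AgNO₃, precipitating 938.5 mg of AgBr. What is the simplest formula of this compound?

C3H5Br2

mol C = 0.2016 g CO₂ ÷ 44.009 g/mol = 0.0045809 mol
mol H = 2 × 0.06878 g H₂O ÷ 18.015 g/mol = 0.0076359 mol
From the AgBr data: mol Br per gram of compound = (0.9385 ÷ 187.772) ÷ 0.5020 = 0.0099563 mol/g, so in the 0.3068 g combustion sample mol Br = 0.0030546 mol
Divide by the smallest (0.0030546 mol): C 1.500, H 2.500, Br 1.000
Multiplying each by 2 gives whole numbers: C 3.00, H 5.00, Br 2.00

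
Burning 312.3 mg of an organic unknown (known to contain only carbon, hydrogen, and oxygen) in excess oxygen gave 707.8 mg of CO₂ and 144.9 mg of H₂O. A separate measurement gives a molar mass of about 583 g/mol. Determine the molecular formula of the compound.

C30H30O12

mol C = 0.7078 g CO₂ ÷ 44.009 g/mol = 0.016083 mol
mol H = 2 × 0.1449 g H₂O ÷ 18.015 g/mol = 0.016087 mol
mass O = 0.3123 − (0.19317 + 0.016215) = 0.10291 g → mol O = 0.10291 ÷ 15.999 = 0.0064323 mol
Divide by the smallest (0.0064323 mol): C 2.500, H 2.501, O 1.000
Multiplying each by 2 gives whole numbers: C 5.00, H 5.00, O 2.00
Empirical formula: C5H5O2
Empirical-formula mass = 97.09 g/mol; 583 ÷ 97.09 ≈ 6, so the molecular formula is C30H30O12.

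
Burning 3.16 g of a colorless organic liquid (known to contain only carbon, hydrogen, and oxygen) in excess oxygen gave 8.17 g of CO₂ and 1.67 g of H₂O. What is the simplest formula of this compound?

C4H4O

mol C = 8.17 g CO₂ ÷ 44.009 g/mol = 0.1856 mol
mol H = 2 × 1.67 g H₂O ÷ 18.015 g/mol = 0.1854 mol
mass O = 3.16 − (2.230 + 0.1869) = 0.7433 g → mol O = 0.7433 ÷ 15.999 = 0.04646 mol
Divide by the smallest (0.04646 mol): C 3.996, H 3.990, O 1.000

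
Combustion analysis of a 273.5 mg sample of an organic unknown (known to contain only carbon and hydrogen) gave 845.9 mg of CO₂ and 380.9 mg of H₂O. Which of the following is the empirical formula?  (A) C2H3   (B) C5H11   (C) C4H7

(B) C5H11

mol C = 0.8459 g CO₂ ÷ 44.009 g/mol = 0.019221 mol
mol H = 2 × 0.3809 g H₂O ÷ 18.015 g/mol = 0.042287 mol
Divide by the smallest (0.019221 mol): C 1.000, H 2.200
Multiplying each by 5 gives whole numbers: C 5.00, H 11.00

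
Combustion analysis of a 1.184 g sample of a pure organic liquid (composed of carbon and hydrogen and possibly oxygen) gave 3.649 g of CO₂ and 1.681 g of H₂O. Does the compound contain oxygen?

mol C = 3.649 g CO₂ ÷ 44.009 g/mol = 0.082915 mol
mol H = 2 × 1.681 g H₂O ÷ 18.015 g/mol = 0.18662 mol
C and H together account for 1.1840 g — essentially the entire 1.184 g sample — so the compound contains no oxygen.

no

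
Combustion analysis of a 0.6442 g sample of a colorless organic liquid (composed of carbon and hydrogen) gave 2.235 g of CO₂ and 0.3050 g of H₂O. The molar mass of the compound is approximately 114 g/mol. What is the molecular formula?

C9H6

mol C = 2.235 g CO₂ ÷ 44.009 g/mol = 0.050785 mol
mol H = 2 × 0.3050 g H₂O ÷ 18.015 g/mol = 0.033861 mol
Divide by the smallest (0.033861 mol): C 1.500, H 1.000
Multiplying each by 2 gives whole numbers: C 3.00, H 2.00
Empirical formula: C3H2
Empirical-formula mass = 38.05 g/mol; 114 ÷ 38.05 ≈ 3, so the molecular formula is C9H6.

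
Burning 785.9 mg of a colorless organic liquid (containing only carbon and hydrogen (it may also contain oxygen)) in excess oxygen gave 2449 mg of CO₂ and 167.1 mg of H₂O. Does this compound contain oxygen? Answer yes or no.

mol C = 2.449 g CO₂ ÷ 44.009 g/mol = 0.055648 mol
mol H = 2 × 0.1671 g H₂O ÷ 18.015 g/mol = 0.018551 mol
C and H account for only 0.68708 g of the 0.7859 g sample; the remaining 0.098816 g must be oxygen.

yes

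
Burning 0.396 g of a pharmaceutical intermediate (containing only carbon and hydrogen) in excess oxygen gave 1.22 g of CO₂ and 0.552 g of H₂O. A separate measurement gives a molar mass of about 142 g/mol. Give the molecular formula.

mol C = 1.22 g CO₂ ÷ 44.009 g/mol = 0.02772 mol
mol H = 2 × 0.552 g H₂O ÷ 18.015 g/mol = 0.06128 mol
Divide by the smallest (0.02772 mol): C 1.000, H 2.211
Multiplying each by 5 gives whole numbers: C 5.00, H 11.05
Empirical formula: C5H11
Empirical-formula mass = 71.14 g/mol; 142 ÷ 71.14 ≈ 2, so the molecular formula is C10H22.

C10H22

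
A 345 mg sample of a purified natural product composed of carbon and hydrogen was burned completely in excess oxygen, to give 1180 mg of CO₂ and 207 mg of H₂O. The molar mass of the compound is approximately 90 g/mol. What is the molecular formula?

C7H6

mol C = 1.18 g CO₂ ÷ 44.009 g/mol = 0.02681 mol
mol H = 2 × 0.207 g H₂O ÷ 18.015 g/mol = 0.02298 mol
Divide by the smallest (0.02298 mol): C 1.167, H 1.000
Multiplying each by 6 gives whole numbers: C 7.00, H 6.00
Empirical formula: C7H6
Empirical-formula mass = 90.12 g/mol; 90 ÷ 90.12 ≈ 1, so the molecular formula is C7H6.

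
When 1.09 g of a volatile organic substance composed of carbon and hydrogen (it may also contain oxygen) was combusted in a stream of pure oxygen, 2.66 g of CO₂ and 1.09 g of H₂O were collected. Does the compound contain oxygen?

yes

mol C = 2.66 g CO₂ ÷ 44.009 g/mol = 0.06044 mol
mol H = 2 × 1.09 g H₂O ÷ 18.015 g/mol = 0.1210 mol
C and H account for only 0.8479 g of the 1.09 g sample; the remaining 0.2421 g must be oxygen.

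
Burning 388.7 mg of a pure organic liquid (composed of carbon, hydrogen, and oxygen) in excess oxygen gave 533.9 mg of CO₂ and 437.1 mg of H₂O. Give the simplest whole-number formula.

mol C = 0.5339 g CO₂ ÷ 44.009 g/mol = 0.012132 mol
mol H = 2 × 0.4371 g H₂O ÷ 18.015 g/mol = 0.048526 mol
mass O = 0.3887 − (0.14571 + 0.048914) = 0.19407 g → mol O = 0.19407 ÷ 15.999 = 0.012130 mol
Divide by the smallest (0.012130 mol): C 1.000, H 4.000, O 1.000

CH4O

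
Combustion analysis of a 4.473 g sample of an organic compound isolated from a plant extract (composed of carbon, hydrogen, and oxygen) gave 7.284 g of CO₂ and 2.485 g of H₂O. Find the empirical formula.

mol C = 7.284 g CO₂ ÷ 44.009 g/mol = 0.16551 mol
mol H = 2 × 2.485 g H₂O ÷ 18.015 g/mol = 0.27588 mol
mass O = 4.473 − (1.9880 + 0.27809) = 2.2070 g → mol O = 2.2070 ÷ 15.999 = 0.13794 mol
Divide by the smallest (0.13794 mol): C 1.200, H 2.000, O 1.000
Multiplying each by 5 gives whole numbers: C 6.00, H 10.00, O 5.00

C6H10O5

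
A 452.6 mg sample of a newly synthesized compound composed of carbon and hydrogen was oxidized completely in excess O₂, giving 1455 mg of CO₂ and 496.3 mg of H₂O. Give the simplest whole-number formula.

mol C = 1.455 g CO₂ ÷ 44.009 g/mol = 0.033061 mol
mol H = 2 × 0.4963 g H₂O ÷ 18.015 g/mol = 0.055099 mol
Divide by the smallest (0.033061 mol): C 1.000, H 1.667
Multiplying each by 3 gives whole numbers: C 3.00, H 5.00

C3H5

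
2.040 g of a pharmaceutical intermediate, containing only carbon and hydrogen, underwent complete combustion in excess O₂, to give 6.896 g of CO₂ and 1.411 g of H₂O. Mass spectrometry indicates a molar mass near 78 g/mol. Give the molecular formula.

C6H6

mol C = 6.896 g CO₂ ÷ 44.009 g/mol = 0.15670 mol
mol H = 2 × 1.411 g H₂O ÷ 18.015 g/mol = 0.15665 mol
Divide by the smallest (0.15665 mol): C 1.000, H 1.000
Empirical formula: CH
Empirical-formula mass = 13.02 g/mol; 78 ÷ 13.02 ≈ 6, so the molecular formula is C6H6.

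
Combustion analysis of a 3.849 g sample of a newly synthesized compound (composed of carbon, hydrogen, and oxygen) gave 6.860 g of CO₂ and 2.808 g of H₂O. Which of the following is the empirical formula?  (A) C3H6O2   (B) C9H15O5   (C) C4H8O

mol C = 6.860 g CO₂ ÷ 44.009 g/mol = 0.15588 mol
mol H = 2 × 2.808 g H₂O ÷ 18.015 g/mol = 0.31174 mol
mass O = 3.849 − (1.8722 + 0.31423) = 1.6625 g → mol O = 1.6625 ÷ 15.999 = 0.10391 mol
Divide by the smallest (0.10391 mol): C 1.500, H 3.000, O 1.000
Multiplying each by 2 gives whole numbers: C 3.00, H 6.00, O 2.00

(A) C3H6O2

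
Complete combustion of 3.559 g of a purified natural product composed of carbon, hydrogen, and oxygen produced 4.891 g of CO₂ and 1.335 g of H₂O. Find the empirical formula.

C6H8O7

mol C = 4.891 g CO₂ ÷ 44.009 g/mol = 0.11114 mol
mol H = 2 × 1.335 g H₂O ÷ 18.015 g/mol = 0.14821 mol
mass O = 3.559 − (1.3349 + 0.14940) = 2.0747 g → mol O = 2.0747 ÷ 15.999 = 0.12968 mol
Divide by the smallest (0.11114 mol): C 1.000, H 1.334, O 1.167
Multiplying each by 6 gives whole numbers: C 6.00, H 8.00, O 7.00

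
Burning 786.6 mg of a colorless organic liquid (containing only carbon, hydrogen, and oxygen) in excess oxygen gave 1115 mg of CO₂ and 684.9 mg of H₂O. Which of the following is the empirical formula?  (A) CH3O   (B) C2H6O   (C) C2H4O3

mol C = 1.115 g CO₂ ÷ 44.009 g/mol = 0.025336 mol
mol H = 2 × 0.6849 g H₂O ÷ 18.015 g/mol = 0.076037 mol
mass O = 0.7866 − (0.30431 + 0.076645) = 0.40565 g → mol O = 0.40565 ÷ 15.999 = 0.025355 mol
Divide by the smallest (0.025336 mol): C 1.000, H 3.001, O 1.001

(A) CH3O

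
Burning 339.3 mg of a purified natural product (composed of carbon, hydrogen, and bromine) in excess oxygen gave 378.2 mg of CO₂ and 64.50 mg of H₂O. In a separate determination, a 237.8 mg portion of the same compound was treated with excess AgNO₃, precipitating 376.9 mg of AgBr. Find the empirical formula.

mol C = 0.3782 g CO₂ ÷ 44.009 g/mol = 0.0085937 mol
mol H = 2 × 0.06450 g H₂O ÷ 18.015 g/mol = 0.0071607 mol
From the AgBr data: mol Br per gram of compound = (0.3769 ÷ 187.772) ÷ 0.2378 = 0.0084408 mol/g, so in the 0.3393 g combustion sample mol Br = 0.0028640 mol
Divide by the smallest (0.0028640 mol): C 3.001, H 2.500, Br 1.000
Multiplying each by 2 gives whole numbers: C 6.00, H 5.00, Br 2.00

C6H5Br2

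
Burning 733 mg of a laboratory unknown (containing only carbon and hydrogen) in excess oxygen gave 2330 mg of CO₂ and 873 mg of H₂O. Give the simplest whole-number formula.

C6H11

mol C = 2.33 g CO₂ ÷ 44.009 g/mol = 0.05294 mol
mol H = 2 × 0.873 g H₂O ÷ 18.015 g/mol = 0.09692 mol
Divide by the smallest (0.05294 mol): C 1.000, H 1.831
Multiplying each by 6 gives whole numbers: C 6.00, H 10.98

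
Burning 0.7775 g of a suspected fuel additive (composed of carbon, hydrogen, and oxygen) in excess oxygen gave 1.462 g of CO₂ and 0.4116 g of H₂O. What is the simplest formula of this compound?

mol C = 1.462 g CO₂ ÷ 44.009 g/mol = 0.033220 mol
mol H = 2 × 0.4116 g H₂O ÷ 18.015 g/mol = 0.045695 mol
mass O = 0.7775 − (0.39901 + 0.046061) = 0.33243 g → mol O = 0.33243 ÷ 15.999 = 0.020778 mol
Divide by the smallest (0.020778 mol): C 1.599, H 2.199, O 1.000
Multiplying each by 5 gives whole numbers: C 7.99, H 11.00, O 5.00

C8H11O5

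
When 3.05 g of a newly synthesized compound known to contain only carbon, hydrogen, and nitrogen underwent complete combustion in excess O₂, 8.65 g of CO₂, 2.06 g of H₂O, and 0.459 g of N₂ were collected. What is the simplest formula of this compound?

C6H7N

mol C = 8.65 g CO₂ ÷ 44.009 g/mol = 0.1966 mol
mol H = 2 × 2.06 g H₂O ÷ 18.015 g/mol = 0.2287 mol
mol N = 2 × 0.459 g N₂ ÷ 28.014 g/mol = 0.03277 mol
Divide by the smallest (0.03277 mol): C 5.998, H 6.979, N 1.000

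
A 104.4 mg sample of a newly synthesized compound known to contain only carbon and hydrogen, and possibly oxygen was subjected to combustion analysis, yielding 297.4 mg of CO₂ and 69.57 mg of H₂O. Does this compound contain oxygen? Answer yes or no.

yes

mol C = 0.2974 g CO₂ ÷ 44.009 g/mol = 0.0067577 mol
mol H = 2 × 0.06957 g H₂O ÷ 18.015 g/mol = 0.0077236 mol
C and H account for only 0.088952 g of the 0.1044 g sample; the remaining 0.015448 g must be oxygen.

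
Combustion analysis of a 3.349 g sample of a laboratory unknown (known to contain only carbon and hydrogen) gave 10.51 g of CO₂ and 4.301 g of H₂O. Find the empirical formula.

mol C = 10.51 g CO₂ ÷ 44.009 g/mol = 0.23881 mol
mol H = 2 × 4.301 g H₂O ÷ 18.015 g/mol = 0.47749 mol
Divide by the smallest (0.23881 mol): C 1.000, H 1.999

CH2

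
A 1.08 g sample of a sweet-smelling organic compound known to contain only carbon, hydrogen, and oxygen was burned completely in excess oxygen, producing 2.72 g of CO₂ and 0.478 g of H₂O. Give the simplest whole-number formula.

mol C = 2.72 g CO₂ ÷ 44.009 g/mol = 0.06181 mol
mol H = 2 × 0.478 g H₂O ÷ 18.015 g/mol = 0.05307 mol
mass O = 1.08 − (0.7423 + 0.05349) = 0.2842 g → mol O = 0.2842 ÷ 15.999 = 0.01776 mol
Divide by the smallest (0.01776 mol): C 3.480, H 2.988, O 1.000
Multiplying each by 2 gives whole numbers: C 6.96, H 5.98, O 2.00

C7H6O2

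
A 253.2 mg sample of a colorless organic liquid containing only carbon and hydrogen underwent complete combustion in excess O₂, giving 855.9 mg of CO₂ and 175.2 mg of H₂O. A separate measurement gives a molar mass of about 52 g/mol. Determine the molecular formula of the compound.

C4H4

mol C = 0.8559 g CO₂ ÷ 44.009 g/mol = 0.019448 mol
mol H = 2 × 0.1752 g H₂O ÷ 18.015 g/mol = 0.019450 mol
Divide by the smallest (0.019448 mol): C 1.000, H 1.000
Empirical formula: CH
Empirical-formula mass = 13.02 g/mol; 52 ÷ 13.02 ≈ 4, so the molecular formula is C4H4.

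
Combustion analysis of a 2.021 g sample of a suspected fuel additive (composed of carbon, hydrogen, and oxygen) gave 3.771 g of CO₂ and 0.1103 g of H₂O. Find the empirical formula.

mol C = 3.771 g CO₂ ÷ 44.009 g/mol = 0.085687 mol
mol H = 2 × 0.1103 g H₂O ÷ 18.015 g/mol = 0.012245 mol
mass O = 2.021 − (1.0292 + 0.012343) = 0.97947 g → mol O = 0.97947 ÷ 15.999 = 0.061221 mol
Divide by the smallest (0.012245 mol): C 6.998, H 1.000, O 5.000

C7HO5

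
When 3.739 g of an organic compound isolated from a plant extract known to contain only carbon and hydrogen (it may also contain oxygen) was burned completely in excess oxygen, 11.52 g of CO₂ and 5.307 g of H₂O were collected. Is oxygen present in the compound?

no

mol C = 11.52 g CO₂ ÷ 44.009 g/mol = 0.26176 mol
mol H = 2 × 5.307 g H₂O ÷ 18.015 g/mol = 0.58918 mol
C and H together account for 3.7379 g — essentially the entire 3.739 g sample — so the compound contains no oxygen.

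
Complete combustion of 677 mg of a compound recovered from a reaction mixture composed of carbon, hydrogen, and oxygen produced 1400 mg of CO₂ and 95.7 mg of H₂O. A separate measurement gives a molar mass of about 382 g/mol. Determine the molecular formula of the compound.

C18H6O10

mol C = 1.40 g CO₂ ÷ 44.009 g/mol = 0.03181 mol
mol H = 2 × 0.0957 g H₂O ÷ 18.015 g/mol = 0.01062 mol
mass O = 0.677 − (0.3821 + 0.01071) = 0.2842 g → mol O = 0.2842 ÷ 15.999 = 0.01776 mol
Divide by the smallest (0.01062 mol): C 2.994, H 1.000, O 1.672
Multiplying each by 3 gives whole numbers: C 8.98, H 3.00, O 5.02
Empirical formula: C9H3O5
Empirical-formula mass = 191.12 g/mol; 382 ÷ 191.12 ≈ 2, so the molecular formula is C18H6O10.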